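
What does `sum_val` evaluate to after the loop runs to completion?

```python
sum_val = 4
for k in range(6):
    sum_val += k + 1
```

Let's trace through this code step by step.

Initialize: sum_val = 4
Entering loop: for k in range(6):
After iteration 1: k = 0, sum_val = 5
After iteration 2: k = 1, sum_val = 7
After iteration 3: k = 2, sum_val = 10
After iteration 4: k = 3, sum_val = 14
After iteration 5: k = 4, sum_val = 19
After iteration 6: k = 5, sum_val = 25
Loop ends.

Final answer: 25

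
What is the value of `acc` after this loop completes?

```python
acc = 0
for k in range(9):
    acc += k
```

Let's trace through this code step by step.

Initialize: acc = 0
Entering loop: for k in range(9):
After iteration 1: k = 0, acc = 0
After iteration 2: k = 1, acc = 1
After iteration 3: k = 2, acc = 3
After iteration 4: k = 3, acc = 6
After iteration 5: k = 4, acc = 10
After iteration 6: k = 5, acc = 15
After iteration 7: k = 6, acc = 21
After iteration 8: k = 7, acc = 28
After iteration 9: k = 8, acc = 36
Loop ends.

Final answer: 36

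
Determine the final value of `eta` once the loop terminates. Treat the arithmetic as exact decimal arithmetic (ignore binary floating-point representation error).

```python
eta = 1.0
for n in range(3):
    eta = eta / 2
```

Let's trace through this code step by step.

Initialize: eta = 1.0
Entering loop: for n in range(3):
After iteration 1: n = 0, eta = 0.5
After iteration 2: n = 1, eta = 0.25
After iteration 3: n = 2, eta = 0.125
Loop ends.

Final answer: 0.125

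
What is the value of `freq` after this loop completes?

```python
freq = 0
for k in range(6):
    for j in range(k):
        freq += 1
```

Let's trace through this code step by step.

Initialize: freq = 0
Entering loop: for k in range(6):
After iteration 1: k = 0, freq = 0
After iteration 2: k = 1, freq = 1, j = 0
After iteration 3: k = 2, freq = 3, j = 1
After iteration 4: k = 3, freq = 6, j = 2
After iteration 5: k = 4, freq = 10, j = 3
After iteration 6: k = 5, freq = 15, j = 4
Loop ends.

Final answer: 15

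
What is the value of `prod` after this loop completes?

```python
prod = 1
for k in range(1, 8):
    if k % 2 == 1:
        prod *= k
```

Let's trace through this code step by step.

Initialize: prod = 1
Entering loop: for k in range(1, 8):
After iteration 1: k = 1, prod = 1
After iteration 2: k = 2, prod = 1
After iteration 3: k = 3, prod = 3
After iteration 4: k = 4, prod = 3
After iteration 5: k = 5, prod = 15
After iteration 6: k = 6, prod = 15
After iteration 7: k = 7, prod = 105
Loop ends.

Final answer: 105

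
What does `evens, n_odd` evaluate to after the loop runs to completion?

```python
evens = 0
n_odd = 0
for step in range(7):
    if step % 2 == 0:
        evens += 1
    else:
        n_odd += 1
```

Let's trace through this code step by step.

Initialize: evens = 0
Initialize: n_odd = 0
Entering loop: for step in range(7):
After iteration 1: step = 0, evens = 1, n_odd = 0
After iteration 2: step = 1, evens = 1, n_odd = 1
After iteration 3: step = 2, evens = 2, n_odd = 1
After iteration 4: step = 3, evens = 2, n_odd = 2
After iteration 5: step = 4, evens = 3, n_odd = 2
After iteration 6: step = 5, evens = 3, n_odd = 3
After iteration 7: step = 6, evens = 4, n_odd = 3
Loop ends.

Final answer: 4, 3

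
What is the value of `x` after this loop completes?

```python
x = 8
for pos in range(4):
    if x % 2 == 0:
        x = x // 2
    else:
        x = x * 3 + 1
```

Let's trace through this code step by step.

Initialize: x = 8
Entering loop: for pos in range(4):
After iteration 1: pos = 0, x = 4
After iteration 2: pos = 1, x = 2
After iteration 3: pos = 2, x = 1
After iteration 4: pos = 3, x = 4
Loop ends.

Final answer: 4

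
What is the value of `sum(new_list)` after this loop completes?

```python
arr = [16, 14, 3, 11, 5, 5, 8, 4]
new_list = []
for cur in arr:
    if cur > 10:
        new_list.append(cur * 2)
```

Let's trace through this code step by step.

Initialize: arr = [16, 14, 3, 11, 5, 5, 8, 4]
Initialize: new_list = []
Entering loop: for cur in arr:
After iteration 1: cur = 16, new_list = [32]
After iteration 2: cur = 14, new_list = [32, 28]
After iteration 3: cur = 3, new_list = [32, 28]
After iteration 4: cur = 11, new_list = [32, 28, 22]
After iteration 5: cur = 5, new_list = [32, 28, 22]
After iteration 6: cur = 5, new_list = [32, 28, 22]
After iteration 7: cur = 8, new_list = [32, 28, 22]
After iteration 8: cur = 4, new_list = [32, 28, 22]
Loop ends.
sum(new_list) = 82

Final answer: 82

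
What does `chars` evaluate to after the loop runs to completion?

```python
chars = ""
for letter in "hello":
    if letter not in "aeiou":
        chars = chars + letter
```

Let's trace through this code step by step.

Initialize: chars = ''
Entering loop: for letter in "hello":
After iteration 1: letter = 'h', chars = 'h'
After iteration 2: letter = 'e', chars = 'h'
After iteration 3: letter = 'l', chars = 'hl'
After iteration 4: letter = 'l', chars = 'hll'
After iteration 5: letter = 'o', chars = 'hll'
Loop ends.

Final answer: 'hll'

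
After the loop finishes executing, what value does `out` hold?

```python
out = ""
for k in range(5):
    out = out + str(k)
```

Let's trace through this code step by step.

Initialize: out = ''
Entering loop: for k in range(5):
After iteration 1: k = 0, out = '0'
After iteration 2: k = 1, out = '01'
After iteration 3: k = 2, out = '012'
After iteration 4: k = 3, out = '0123'
After iteration 5: k = 4, out = '01234'
Loop ends.

Final answer: '01234'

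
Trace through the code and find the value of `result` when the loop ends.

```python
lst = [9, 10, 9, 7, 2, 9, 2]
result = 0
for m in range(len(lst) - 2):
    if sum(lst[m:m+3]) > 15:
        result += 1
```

Let's trace through this code step by step.

Initialize: lst = [9, 10, 9, 7, 2, 9, 2]
Initialize: result = 0
Entering loop: for m in range(len(lst) - 2):
After iteration 1: m = 0, result = 1
After iteration 2: m = 1, result = 2
After iteration 3: m = 2, result = 3
After iteration 4: m = 3, result = 4
After iteration 5: m = 4, result = 4
Loop ends.

Final answer: 4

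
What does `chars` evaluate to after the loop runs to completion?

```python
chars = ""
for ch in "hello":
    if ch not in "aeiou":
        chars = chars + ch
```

Let's trace through this code step by step.

Initialize: chars = ''
Entering loop: for ch in "hello":
After iteration 1: ch = 'h', chars = 'h'
After iteration 2: ch = 'e', chars = 'h'
After iteration 3: ch = 'l', chars = 'hl'
After iteration 4: ch = 'l', chars = 'hll'
After iteration 5: ch = 'o', chars = 'hll'
Loop ends.

Final answer: 'hll'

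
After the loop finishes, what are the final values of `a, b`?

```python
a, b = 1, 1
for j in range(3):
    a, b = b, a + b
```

Let's trace through this code step by step.

Initialize: a = 1
Initialize: b = 1
Entering loop: for j in range(3):
After iteration 1: j = 0, a = 1, b = 2
After iteration 2: j = 1, a = 2, b = 3
After iteration 3: j = 2, a = 3, b = 5
Loop ends.

Final answer: 3, 5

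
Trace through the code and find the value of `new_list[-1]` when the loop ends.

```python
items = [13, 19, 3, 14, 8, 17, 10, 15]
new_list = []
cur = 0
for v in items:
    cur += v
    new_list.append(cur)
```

Let's trace through this code step by step.

Initialize: items = [13, 19, 3, 14, 8, 17, 10, 15]
Initialize: new_list = []
Initialize: cur = 0
Entering loop: for v in items:
After iteration 1: v = 13, new_list = [13], cur = 13
After iteration 2: v = 19, new_list = [13, 32], cur = 32
After iteration 3: v = 3, new_list = [13, 32, 35], cur = 35
After iteration 4: v = 14, new_list = [13, 32, 35, 49], cur = 49
After iteration 5: v = 8, new_list = [13, 32, 35, 49, 57], cur = 57
After iteration 6: v = 17, new_list = [13, 32, 35, 49, 57, 74], cur = 74
After iteration 7: v = 10, new_list = [13, 32, 35, 49, 57, 74, 84], cur = 84
After iteration 8: v = 15, new_list = [13, 32, 35, 49, 57, 74, 84, 99], cur = 99
Loop ends.
new_list[-1] = 99

Final answer: 99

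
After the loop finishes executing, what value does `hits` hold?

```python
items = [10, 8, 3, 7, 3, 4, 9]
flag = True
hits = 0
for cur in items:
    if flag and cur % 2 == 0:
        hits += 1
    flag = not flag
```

Let's trace through this code step by step.

Initialize: items = [10, 8, 3, 7, 3, 4, 9]
Initialize: flag = True
Initialize: hits = 0
Entering loop: for cur in items:
After iteration 1: cur = 10, flag = False, hits = 1
After iteration 2: cur = 8, flag = True, hits = 1
After iteration 3: cur = 3, flag = False, hits = 1
After iteration 4: cur = 7, flag = True, hits = 1
After iteration 5: cur = 3, flag = False, hits = 1
After iteration 6: cur = 4, flag = True, hits = 1
After iteration 7: cur = 9, flag = False, hits = 1
Loop ends.

Final answer: 1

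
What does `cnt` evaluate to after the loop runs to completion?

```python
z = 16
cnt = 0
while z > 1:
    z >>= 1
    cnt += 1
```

Let's trace through this code step by step.

Initialize: z = 16
Initialize: cnt = 0
Entering loop: while z > 1:
After iteration 1: z = 8, cnt = 1
After iteration 2: z = 4, cnt = 2
After iteration 3: z = 2, cnt = 3
After iteration 4: z = 1, cnt = 4
Loop ends.

Final answer: 4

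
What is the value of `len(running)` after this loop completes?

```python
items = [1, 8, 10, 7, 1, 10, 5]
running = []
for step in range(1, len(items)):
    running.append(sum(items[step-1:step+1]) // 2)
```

Let's trace through this code step by step.

Initialize: items = [1, 8, 10, 7, 1, 10, 5]
Initialize: running = []
Entering loop: for step in range(1, len(items)):
After iteration 1: step = 1, running = [4]
After iteration 2: step = 2, running = [4, 9]
After iteration 3: step = 3, running = [4, 9, 8]
After iteration 4: step = 4, running = [4, 9, 8, 4]
After iteration 5: step = 5, running = [4, 9, 8, 4, 5]
After iteration 6: step = 6, running = [4, 9, 8, 4, 5, 7]
Loop ends.
len(running) = 6

Final answer: 6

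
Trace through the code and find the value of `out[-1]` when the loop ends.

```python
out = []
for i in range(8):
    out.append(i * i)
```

Let's trace through this code step by step.

Initialize: out = []
Entering loop: for i in range(8):
After iteration 1: i = 0, out = [0]
After iteration 2: i = 1, out = [0, 1]
After iteration 3: i = 2, out = [0, 1, 4]
After iteration 4: i = 3, out = [0, 1, 4, 9]
After iteration 5: i = 4, out = [0, 1, 4, 9, 16]
After iteration 6: i = 5, out = [0, 1, 4, 9, 16, 25]
After iteration 7: i = 6, out = [0, 1, 4, 9, 16, 25, 36]
After iteration 8: i = 7, out = [0, 1, 4, 9, 16, 25, 36, 49]
Loop ends.
out[-1] = 49

Final answer: 49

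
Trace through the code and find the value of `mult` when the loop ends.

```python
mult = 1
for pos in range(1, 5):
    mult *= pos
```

Let's trace through this code step by step.

Initialize: mult = 1
Entering loop: for pos in range(1, 5):
After iteration 1: pos = 1, mult = 1
After iteration 2: pos = 2, mult = 2
After iteration 3: pos = 3, mult = 6
After iteration 4: pos = 4, mult = 24
Loop ends.

Final answer: 24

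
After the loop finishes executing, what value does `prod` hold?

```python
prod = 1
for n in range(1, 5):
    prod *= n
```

Let's trace through this code step by step.

Initialize: prod = 1
Entering loop: for n in range(1, 5):
After iteration 1: n = 1, prod = 1
After iteration 2: n = 2, prod = 2
After iteration 3: n = 3, prod = 6
After iteration 4: n = 4, prod = 24
Loop ends.

Final answer: 24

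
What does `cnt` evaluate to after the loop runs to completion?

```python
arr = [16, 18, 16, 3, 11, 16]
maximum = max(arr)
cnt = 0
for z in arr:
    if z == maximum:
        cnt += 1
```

Let's trace through this code step by step.

Initialize: arr = [16, 18, 16, 3, 11, 16]
Initialize: maximum = 18
Initialize: cnt = 0
Entering loop: for z in arr:
After iteration 1: z = 16, cnt = 0
After iteration 2: z = 18, cnt = 1
After iteration 3: z = 16, cnt = 1
After iteration 4: z = 3, cnt = 1
After iteration 5: z = 11, cnt = 1
After iteration 6: z = 16, cnt = 1
Loop ends.

Final answer: 1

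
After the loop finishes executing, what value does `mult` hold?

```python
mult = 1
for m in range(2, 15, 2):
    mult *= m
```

Let's trace through this code step by step.

Initialize: mult = 1
Entering loop: for m in range(2, 15, 2):
After iteration 1: m = 2, mult = 2
After iteration 2: m = 4, mult = 8
After iteration 3: m = 6, mult = 48
After iteration 4: m = 8, mult = 384
After iteration 5: m = 10, mult = 3840
After iteration 6: m = 12, mult = 46080
After iteration 7: m = 14, mult = 645120
Loop ends.

Final answer: 645120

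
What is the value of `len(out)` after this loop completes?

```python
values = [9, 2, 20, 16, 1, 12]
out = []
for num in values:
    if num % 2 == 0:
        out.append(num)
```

Let's trace through this code step by step.

Initialize: values = [9, 2, 20, 16, 1, 12]
Initialize: out = []
Entering loop: for num in values:
After iteration 1: num = 9, out = []
After iteration 2: num = 2, out = [2]
After iteration 3: num = 20, out = [2, 20]
After iteration 4: num = 16, out = [2, 20, 16]
After iteration 5: num = 1, out = [2, 20, 16]
After iteration 6: num = 12, out = [2, 20, 16, 12]
Loop ends.
len(out) = 4

Final answer: 4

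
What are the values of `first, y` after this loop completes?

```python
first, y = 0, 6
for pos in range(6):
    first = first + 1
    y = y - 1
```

Let's trace through this code step by step.

Initialize: first = 0
Initialize: y = 6
Entering loop: for pos in range(6):
After iteration 1: pos = 0, first = 1, y = 5
After iteration 2: pos = 1, first = 2, y = 4
After iteration 3: pos = 2, first = 3, y = 3
After iteration 4: pos = 3, first = 4, y = 2
After iteration 5: pos = 4, first = 5, y = 1
After iteration 6: pos = 5, first = 6, y = 0
Loop ends.

Final answer: 6, 0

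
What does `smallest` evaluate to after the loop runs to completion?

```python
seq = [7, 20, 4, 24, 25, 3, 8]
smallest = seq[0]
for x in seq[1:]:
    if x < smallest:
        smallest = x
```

Let's trace through this code step by step.

Initialize: seq = [7, 20, 4, 24, 25, 3, 8]
Initialize: smallest = 7
Entering loop: for x in seq[1:]:
After iteration 1: x = 20, smallest = 7
After iteration 2: x = 4, smallest = 4
After iteration 3: x = 24, smallest = 4
After iteration 4: x = 25, smallest = 4
After iteration 5: x = 3, smallest = 3
After iteration 6: x = 8, smallest = 3
Loop ends.

Final answer: 3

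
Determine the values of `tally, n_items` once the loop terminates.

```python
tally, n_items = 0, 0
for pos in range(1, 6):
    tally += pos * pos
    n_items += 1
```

Let's trace through this code step by step.

Initialize: tally = 0
Initialize: n_items = 0
Entering loop: for pos in range(1, 6):
After iteration 1: pos = 1, tally = 1, n_items = 1
After iteration 2: pos = 2, tally = 5, n_items = 2
After iteration 3: pos = 3, tally = 14, n_items = 3
After iteration 4: pos = 4, tally = 30, n_items = 4
After iteration 5: pos = 5, tally = 55, n_items = 5
Loop ends.

Final answer: 55, 5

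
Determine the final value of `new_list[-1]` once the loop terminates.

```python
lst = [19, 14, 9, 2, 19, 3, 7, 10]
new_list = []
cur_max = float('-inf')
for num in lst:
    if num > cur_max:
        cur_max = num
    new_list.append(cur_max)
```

Let's trace through this code step by step.

Initialize: lst = [19, 14, 9, 2, 19, 3, 7, 10]
Initialize: new_list = []
Initialize: cur_max = -inf
Entering loop: for num in lst:
After iteration 1: num = 19, new_list = [19], cur_max = 19
After iteration 2: num = 14, new_list = [19, 19], cur_max = 19
After iteration 3: num = 9, new_list = [19, 19, 19], cur_max = 19
After iteration 4: num = 2, new_list = [19, 19, 19, 19], cur_max = 19
After iteration 5: num = 19, new_list = [19, 19, 19, 19, 19], cur_max = 19
After iteration 6: num = 3, new_list = [19, 19, 19, 19, 19, 19], cur_max = 19
After iteration 7: num = 7, new_list = [19, 19, 19, 19, 19, 19, 19], cur_max = 19
After iteration 8: num = 10, new_list = [19, 19, 19, 19, 19, 19, 19, 19], cur_max = 19
Loop ends.
new_list[-1] = 19

Final answer: 19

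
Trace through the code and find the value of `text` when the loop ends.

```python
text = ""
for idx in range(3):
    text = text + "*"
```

Let's trace through this code step by step.

Initialize: text = ''
Entering loop: for idx in range(3):
After iteration 1: idx = 0, text = '*'
After iteration 2: idx = 1, text = '**'
After iteration 3: idx = 2, text = '***'
Loop ends.

Final answer: '***'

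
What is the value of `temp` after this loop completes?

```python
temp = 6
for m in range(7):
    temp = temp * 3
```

Let's trace through this code step by step.

Initialize: temp = 6
Entering loop: for m in range(7):
After iteration 1: m = 0, temp = 18
After iteration 2: m = 1, temp = 54
After iteration 3: m = 2, temp = 162
After iteration 4: m = 3, temp = 486
After iteration 5: m = 4, temp = 1458
After iteration 6: m = 5, temp = 4374
After iteration 7: m = 6, temp = 13122
Loop ends.

Final answer: 13122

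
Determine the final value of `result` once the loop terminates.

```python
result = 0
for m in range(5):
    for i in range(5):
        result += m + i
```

Let's trace through this code step by step.

Initialize: result = 0
Entering loop: for m in range(5):
After iteration 1: m = 0, result = 10
After iteration 2: m = 1, result = 25
After iteration 3: m = 2, result = 45
After iteration 4: m = 3, result = 70
After iteration 5: m = 4, result = 100
Loop ends.

Final answer: 100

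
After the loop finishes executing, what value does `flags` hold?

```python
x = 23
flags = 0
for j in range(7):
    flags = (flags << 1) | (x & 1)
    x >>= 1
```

Let's trace through this code step by step.

Initialize: x = 23
Initialize: flags = 0
Entering loop: for j in range(7):
After iteration 1: j = 0, x = 11, flags = 1
After iteration 2: j = 1, x = 5, flags = 3
After iteration 3: j = 2, x = 2, flags = 7
After iteration 4: j = 3, x = 1, flags = 14
After iteration 5: j = 4, x = 0, flags = 29
After iteration 6: j = 5, x = 0, flags = 58
After iteration 7: j = 6, x = 0, flags = 116
Loop ends.

Final answer: 116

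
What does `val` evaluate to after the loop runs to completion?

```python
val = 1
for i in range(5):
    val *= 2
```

Let's trace through this code step by step.

Initialize: val = 1
Entering loop: for i in range(5):
After iteration 1: i = 0, val = 2
After iteration 2: i = 1, val = 4
After iteration 3: i = 2, val = 8
After iteration 4: i = 3, val = 16
After iteration 5: i = 4, val = 32
Loop ends.

Final answer: 32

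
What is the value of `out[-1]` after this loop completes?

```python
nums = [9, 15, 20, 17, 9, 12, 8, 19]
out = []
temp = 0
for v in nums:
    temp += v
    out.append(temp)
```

Let's trace through this code step by step.

Initialize: nums = [9, 15, 20, 17, 9, 12, 8, 19]
Initialize: out = []
Initialize: temp = 0
Entering loop: for v in nums:
After iteration 1: v = 9, out = [9], temp = 9
After iteration 2: v = 15, out = [9, 24], temp = 24
After iteration 3: v = 20, out = [9, 24, 44], temp = 44
After iteration 4: v = 17, out = [9, 24, 44, 61], temp = 61
After iteration 5: v = 9, out = [9, 24, 44, 61, 70], temp = 70
After iteration 6: v = 12, out = [9, 24, 44, 61, 70, 82], temp = 82
After iteration 7: v = 8, out = [9, 24, 44, 61, 70, 82, 90], temp = 90
After iteration 8: v = 19, out = [9, 24, 44, 61, 70, 82, 90, 109], temp = 109
Loop ends.
out[-1] = 109

Final answer: 109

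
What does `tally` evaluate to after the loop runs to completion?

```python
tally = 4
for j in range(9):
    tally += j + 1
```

Let's trace through this code step by step.

Initialize: tally = 4
Entering loop: for j in range(9):
After iteration 1: j = 0, tally = 5
After iteration 2: j = 1, tally = 7
After iteration 3: j = 2, tally = 10
After iteration 4: j = 3, tally = 14
After iteration 5: j = 4, tally = 19
After iteration 6: j = 5, tally = 25
After iteration 7: j = 6, tally = 32
After iteration 8: j = 7, tally = 40
After iteration 9: j = 8, tally = 49
Loop ends.

Final answer: 49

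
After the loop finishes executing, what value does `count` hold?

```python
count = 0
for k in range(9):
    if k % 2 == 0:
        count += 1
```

Let's trace through this code step by step.

Initialize: count = 0
Entering loop: for k in range(9):
After iteration 1: k = 0, count = 1
After iteration 2: k = 1, count = 1
After iteration 3: k = 2, count = 2
After iteration 4: k = 3, count = 2
After iteration 5: k = 4, count = 3
After iteration 6: k = 5, count = 3
After iteration 7: k = 6, count = 4
After iteration 8: k = 7, count = 4
After iteration 9: k = 8, count = 5
Loop ends.

Final answer: 5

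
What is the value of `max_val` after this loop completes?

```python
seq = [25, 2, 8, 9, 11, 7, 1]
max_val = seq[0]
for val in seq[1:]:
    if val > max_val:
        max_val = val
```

Let's trace through this code step by step.

Initialize: seq = [25, 2, 8, 9, 11, 7, 1]
Initialize: max_val = 25
Entering loop: for val in seq[1:]:
After iteration 1: val = 2, max_val = 25
After iteration 2: val = 8, max_val = 25
After iteration 3: val = 9, max_val = 25
After iteration 4: val = 11, max_val = 25
After iteration 5: val = 7, max_val = 25
After iteration 6: val = 1, max_val = 25
Loop ends.

Final answer: 25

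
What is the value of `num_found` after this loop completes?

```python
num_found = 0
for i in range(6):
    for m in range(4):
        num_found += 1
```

Let's trace through this code step by step.

Initialize: num_found = 0
Entering loop: for i in range(6):
After iteration 1: i = 0, num_found = 4
After iteration 2: i = 1, num_found = 8
After iteration 3: i = 2, num_found = 12
After iteration 4: i = 3, num_found = 16
After iteration 5: i = 4, num_found = 20
After iteration 6: i = 5, num_found = 24
Loop ends.

Final answer: 24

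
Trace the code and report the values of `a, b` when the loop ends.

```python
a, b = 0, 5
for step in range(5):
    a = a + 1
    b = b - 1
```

Let's trace through this code step by step.

Initialize: a = 0
Initialize: b = 5
Entering loop: for step in range(5):
After iteration 1: step = 0, a = 1, b = 4
After iteration 2: step = 1, a = 2, b = 3
After iteration 3: step = 2, a = 3, b = 2
After iteration 4: step = 3, a = 4, b = 1
After iteration 5: step = 4, a = 5, b = 0
Loop ends.

Final answer: 5, 0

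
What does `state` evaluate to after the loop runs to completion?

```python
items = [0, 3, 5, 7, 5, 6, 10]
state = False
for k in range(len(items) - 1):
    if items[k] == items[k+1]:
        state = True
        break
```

Let's trace through this code step by step.

Initialize: items = [0, 3, 5, 7, 5, 6, 10]
Initialize: state = False
Entering loop: for k in range(len(items) - 1):
After iteration 1: k = 0, state = False
After iteration 2: k = 1, state = False
After iteration 3: k = 2, state = False
After iteration 4: k = 3, state = False
After iteration 5: k = 4, state = False
After iteration 6: k = 5, state = False
Loop ends.

Final answer: False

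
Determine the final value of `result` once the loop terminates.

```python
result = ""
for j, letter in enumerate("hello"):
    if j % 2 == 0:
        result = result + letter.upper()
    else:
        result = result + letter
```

Let's trace through this code step by step.

Initialize: result = ''
Entering loop: for j, letter in enumerate("hello"):
After iteration 1: j = 0, letter = 'h', result = 'H'
After iteration 2: j = 1, letter = 'e', result = 'He'
After iteration 3: j = 2, letter = 'l', result = 'HeL'
After iteration 4: j = 3, letter = 'l', result = 'HeLl'
After iteration 5: j = 4, letter = 'o', result = 'HeLlO'
Loop ends.

Final answer: 'HeLlO'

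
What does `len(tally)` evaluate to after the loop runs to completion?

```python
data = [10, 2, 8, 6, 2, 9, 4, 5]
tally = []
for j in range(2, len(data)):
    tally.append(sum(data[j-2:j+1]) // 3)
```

Let's trace through this code step by step.

Initialize: data = [10, 2, 8, 6, 2, 9, 4, 5]
Initialize: tally = []
Entering loop: for j in range(2, len(data)):
After iteration 1: j = 2, tally = [6]
After iteration 2: j = 3, tally = [6, 5]
After iteration 3: j = 4, tally = [6, 5, 5]
After iteration 4: j = 5, tally = [6, 5, 5, 5]
After iteration 5: j = 6, tally = [6, 5, 5, 5, 5]
After iteration 6: j = 7, tally = [6, 5, 5, 5, 5, 6]
Loop ends.
len(tally) = 6

Final answer: 6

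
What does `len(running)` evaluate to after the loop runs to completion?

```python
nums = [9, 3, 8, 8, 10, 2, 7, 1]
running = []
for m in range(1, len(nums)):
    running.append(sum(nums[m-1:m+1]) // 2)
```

Let's trace through this code step by step.

Initialize: nums = [9, 3, 8, 8, 10, 2, 7, 1]
Initialize: running = []
Entering loop: for m in range(1, len(nums)):
After iteration 1: m = 1, running = [6]
After iteration 2: m = 2, running = [6, 5]
After iteration 3: m = 3, running = [6, 5, 8]
After iteration 4: m = 4, running = [6, 5, 8, 9]
After iteration 5: m = 5, running = [6, 5, 8, 9, 6]
After iteration 6: m = 6, running = [6, 5, 8, 9, 6, 4]
After iteration 7: m = 7, running = [6, 5, 8, 9, 6, 4, 4]
Loop ends.
len(running) = 7

Final answer: 7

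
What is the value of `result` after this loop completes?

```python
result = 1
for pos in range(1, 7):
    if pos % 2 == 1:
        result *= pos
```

Let's trace through this code step by step.

Initialize: result = 1
Entering loop: for pos in range(1, 7):
After iteration 1: pos = 1, result = 1
After iteration 2: pos = 2, result = 1
After iteration 3: pos = 3, result = 3
After iteration 4: pos = 4, result = 3
After iteration 5: pos = 5, result = 15
After iteration 6: pos = 6, result = 15
Loop ends.

Final answer: 15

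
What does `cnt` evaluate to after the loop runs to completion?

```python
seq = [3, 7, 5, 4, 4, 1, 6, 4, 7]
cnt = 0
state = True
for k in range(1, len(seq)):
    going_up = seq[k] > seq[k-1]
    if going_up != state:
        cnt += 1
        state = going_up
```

Let's trace through this code step by step.

Initialize: seq = [3, 7, 5, 4, 4, 1, 6, 4, 7]
Initialize: cnt = 0
Initialize: state = True
Entering loop: for k in range(1, len(seq)):
After iteration 1: k = 1, cnt = 0, state = True, going_up = True
After iteration 2: k = 2, cnt = 1, state = False, going_up = False
After iteration 3: k = 3, cnt = 1, state = False, going_up = False
After iteration 4: k = 4, cnt = 1, state = False, going_up = False
After iteration 5: k = 5, cnt = 1, state = False, going_up = False
After iteration 6: k = 6, cnt = 2, state = True, going_up = True
After iteration 7: k = 7, cnt = 3, state = False, going_up = False
After iteration 8: k = 8, cnt = 4, state = True, going_up = True
Loop ends.

Final answer: 4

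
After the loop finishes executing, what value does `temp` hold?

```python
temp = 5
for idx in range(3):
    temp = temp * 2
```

Let's trace through this code step by step.

Initialize: temp = 5
Entering loop: for idx in range(3):
After iteration 1: idx = 0, temp = 10
After iteration 2: idx = 1, temp = 20
After iteration 3: idx = 2, temp = 40
Loop ends.

Final answer: 40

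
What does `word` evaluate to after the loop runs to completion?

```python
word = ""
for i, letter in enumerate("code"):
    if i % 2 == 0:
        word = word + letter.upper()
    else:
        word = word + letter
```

Let's trace through this code step by step.

Initialize: word = ''
Entering loop: for i, letter in enumerate("code"):
After iteration 1: i = 0, letter = 'c', word = 'C'
After iteration 2: i = 1, letter = 'o', word = 'Co'
After iteration 3: i = 2, letter = 'd', word = 'CoD'
After iteration 4: i = 3, letter = 'e', word = 'CoDe'
Loop ends.

Final answer: 'CoDe'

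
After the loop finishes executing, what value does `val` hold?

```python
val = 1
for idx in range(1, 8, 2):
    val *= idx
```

Let's trace through this code step by step.

Initialize: val = 1
Entering loop: for idx in range(1, 8, 2):
After iteration 1: idx = 1, val = 1
After iteration 2: idx = 3, val = 3
After iteration 3: idx = 5, val = 15
After iteration 4: idx = 7, val = 105
Loop ends.

Final answer: 105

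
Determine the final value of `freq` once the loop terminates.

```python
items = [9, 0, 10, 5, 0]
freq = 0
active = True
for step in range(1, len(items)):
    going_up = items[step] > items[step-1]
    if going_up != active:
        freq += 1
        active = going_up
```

Let's trace through this code step by step.

Initialize: items = [9, 0, 10, 5, 0]
Initialize: freq = 0
Initialize: active = True
Entering loop: for step in range(1, len(items)):
After iteration 1: step = 1, freq = 1, active = False, going_up = False
After iteration 2: step = 2, freq = 2, active = True, going_up = True
After iteration 3: step = 3, freq = 3, active = False, going_up = False
After iteration 4: step = 4, freq = 3, active = False, going_up = False
Loop ends.

Final answer: 3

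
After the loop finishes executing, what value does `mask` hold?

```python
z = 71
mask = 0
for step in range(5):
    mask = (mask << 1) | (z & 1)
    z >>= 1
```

Let's trace through this code step by step.

Initialize: z = 71
Initialize: mask = 0
Entering loop: for step in range(5):
After iteration 1: step = 0, z = 35, mask = 1
After iteration 2: step = 1, z = 17, mask = 3
After iteration 3: step = 2, z = 8, mask = 7
After iteration 4: step = 3, z = 4, mask = 14
After iteration 5: step = 4, z = 2, mask = 28
Loop ends.

Final answer: 28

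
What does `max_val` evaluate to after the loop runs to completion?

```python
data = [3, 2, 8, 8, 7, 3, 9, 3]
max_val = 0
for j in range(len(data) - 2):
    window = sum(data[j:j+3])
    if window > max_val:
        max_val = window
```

Let's trace through this code step by step.

Initialize: data = [3, 2, 8, 8, 7, 3, 9, 3]
Initialize: max_val = 0
Entering loop: for j in range(len(data) - 2):
After iteration 1: j = 0, max_val = 13, window = 13
After iteration 2: j = 1, max_val = 18, window = 18
After iteration 3: j = 2, max_val = 23, window = 23
After iteration 4: j = 3, max_val = 23, window = 18
After iteration 5: j = 4, max_val = 23, window = 19
After iteration 6: j = 5, max_val = 23, window = 15
Loop ends.

Final answer: 23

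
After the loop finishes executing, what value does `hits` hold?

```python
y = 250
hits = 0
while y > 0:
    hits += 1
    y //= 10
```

Let's trace through this code step by step.

Initialize: y = 250
Initialize: hits = 0
Entering loop: while y > 0:
After iteration 1: y = 25, hits = 1
After iteration 2: y = 2, hits = 2
After iteration 3: y = 0, hits = 3
Loop ends.

Final answer: 3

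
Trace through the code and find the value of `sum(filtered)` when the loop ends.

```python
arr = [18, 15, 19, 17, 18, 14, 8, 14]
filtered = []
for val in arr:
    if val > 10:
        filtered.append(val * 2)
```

Let's trace through this code step by step.

Initialize: arr = [18, 15, 19, 17, 18, 14, 8, 14]
Initialize: filtered = []
Entering loop: for val in arr:
After iteration 1: val = 18, filtered = [36]
After iteration 2: val = 15, filtered = [36, 30]
After iteration 3: val = 19, filtered = [36, 30, 38]
After iteration 4: val = 17, filtered = [36, 30, 38, 34]
After iteration 5: val = 18, filtered = [36, 30, 38, 34, 36]
After iteration 6: val = 14, filtered = [36, 30, 38, 34, 36, 28]
After iteration 7: val = 8, filtered = [36, 30, 38, 34, 36, 28]
After iteration 8: val = 14, filtered = [36, 30, 38, 34, 36, 28, 28]
Loop ends.
sum(filtered) = 230

Final answer: 230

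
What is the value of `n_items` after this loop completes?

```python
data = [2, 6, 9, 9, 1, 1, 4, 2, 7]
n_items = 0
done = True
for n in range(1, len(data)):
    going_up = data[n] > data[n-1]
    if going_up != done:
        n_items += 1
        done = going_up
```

Let's trace through this code step by step.

Initialize: data = [2, 6, 9, 9, 1, 1, 4, 2, 7]
Initialize: n_items = 0
Initialize: done = True
Entering loop: for n in range(1, len(data)):
After iteration 1: n = 1, n_items = 0, done = True, going_up = True
After iteration 2: n = 2, n_items = 0, done = True, going_up = True
After iteration 3: n = 3, n_items = 1, done = False, going_up = False
After iteration 4: n = 4, n_items = 1, done = False, going_up = False
After iteration 5: n = 5, n_items = 1, done = False, going_up = False
After iteration 6: n = 6, n_items = 2, done = True, going_up = True
After iteration 7: n = 7, n_items = 3, done = False, going_up = False
After iteration 8: n = 8, n_items = 4, done = True, going_up = True
Loop ends.

Final answer: 4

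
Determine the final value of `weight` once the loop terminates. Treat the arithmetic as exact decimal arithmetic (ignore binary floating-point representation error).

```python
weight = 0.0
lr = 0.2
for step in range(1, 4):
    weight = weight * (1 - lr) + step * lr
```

Let's trace through this code step by step.

Initialize: weight = 0.0
Initialize: lr = 0.2
Entering loop: for step in range(1, 4):
After iteration 1: step = 1, weight = 0.2
After iteration 2: step = 2, weight = 0.56
After iteration 3: step = 3, weight = 1.048
Loop ends.

Final answer: 1.048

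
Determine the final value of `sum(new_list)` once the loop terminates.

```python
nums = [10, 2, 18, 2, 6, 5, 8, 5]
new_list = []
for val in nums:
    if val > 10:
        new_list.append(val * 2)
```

Let's trace through this code step by step.

Initialize: nums = [10, 2, 18, 2, 6, 5, 8, 5]
Initialize: new_list = []
Entering loop: for val in nums:
After iteration 1: val = 10, new_list = []
After iteration 2: val = 2, new_list = []
After iteration 3: val = 18, new_list = [36]
After iteration 4: val = 2, new_list = [36]
After iteration 5: val = 6, new_list = [36]
After iteration 6: val = 5, new_list = [36]
After iteration 7: val = 8, new_list = [36]
After iteration 8: val = 5, new_list = [36]
Loop ends.
sum(new_list) = 36

Final answer: 36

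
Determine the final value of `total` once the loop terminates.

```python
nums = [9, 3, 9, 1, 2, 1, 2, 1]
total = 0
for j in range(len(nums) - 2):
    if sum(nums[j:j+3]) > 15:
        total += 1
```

Let's trace through this code step by step.

Initialize: nums = [9, 3, 9, 1, 2, 1, 2, 1]
Initialize: total = 0
Entering loop: for j in range(len(nums) - 2):
After iteration 1: j = 0, total = 1
After iteration 2: j = 1, total = 1
After iteration 3: j = 2, total = 1
After iteration 4: j = 3, total = 1
After iteration 5: j = 4, total = 1
After iteration 6: j = 5, total = 1
Loop ends.

Final answer: 1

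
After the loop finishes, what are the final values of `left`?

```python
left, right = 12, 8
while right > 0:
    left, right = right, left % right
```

Let's trace through this code step by step.

Initialize: left = 12
Initialize: right = 8
Entering loop: while right > 0:
After iteration 1: left = 8, right = 4
After iteration 2: left = 4, right = 0
Loop ends.

Final answer: 4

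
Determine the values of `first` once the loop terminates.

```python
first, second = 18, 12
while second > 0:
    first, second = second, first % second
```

Let's trace through this code step by step.

Initialize: first = 18
Initialize: second = 12
Entering loop: while second > 0:
After iteration 1: first = 12, second = 6
After iteration 2: first = 6, second = 0
Loop ends.

Final answer: 6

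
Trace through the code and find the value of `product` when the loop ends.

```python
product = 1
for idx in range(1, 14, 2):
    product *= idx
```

Let's trace through this code step by step.

Initialize: product = 1
Entering loop: for idx in range(1, 14, 2):
After iteration 1: idx = 1, product = 1
After iteration 2: idx = 3, product = 3
After iteration 3: idx = 5, product = 15
After iteration 4: idx = 7, product = 105
After iteration 5: idx = 9, product = 945
After iteration 6: idx = 11, product = 10395
After iteration 7: idx = 13, product = 135135
Loop ends.

Final answer: 135135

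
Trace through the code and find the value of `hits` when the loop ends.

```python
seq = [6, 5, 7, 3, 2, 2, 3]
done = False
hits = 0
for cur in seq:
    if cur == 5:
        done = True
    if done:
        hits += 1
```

Let's trace through this code step by step.

Initialize: seq = [6, 5, 7, 3, 2, 2, 3]
Initialize: done = False
Initialize: hits = 0
Entering loop: for cur in seq:
After iteration 1: cur = 6, done = False, hits = 0
After iteration 2: cur = 5, done = True, hits = 1
After iteration 3: cur = 7, done = True, hits = 2
After iteration 4: cur = 3, done = True, hits = 3
After iteration 5: cur = 2, done = True, hits = 4
After iteration 6: cur = 2, done = True, hits = 5
After iteration 7: cur = 3, done = True, hits = 6
Loop ends.

Final answer: 6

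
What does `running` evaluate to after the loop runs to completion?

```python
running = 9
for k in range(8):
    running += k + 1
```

Let's trace through this code step by step.

Initialize: running = 9
Entering loop: for k in range(8):
After iteration 1: k = 0, running = 10
After iteration 2: k = 1, running = 12
After iteration 3: k = 2, running = 15
After iteration 4: k = 3, running = 19
After iteration 5: k = 4, running = 24
After iteration 6: k = 5, running = 30
After iteration 7: k = 6, running = 37
After iteration 8: k = 7, running = 45
Loop ends.

Final answer: 45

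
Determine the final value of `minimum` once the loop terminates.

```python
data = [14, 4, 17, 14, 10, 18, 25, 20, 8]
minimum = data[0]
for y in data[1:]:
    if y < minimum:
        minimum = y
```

Let's trace through this code step by step.

Initialize: data = [14, 4, 17, 14, 10, 18, 25, 20, 8]
Initialize: minimum = 14
Entering loop: for y in data[1:]:
After iteration 1: y = 4, minimum = 4
After iteration 2: y = 17, minimum = 4
After iteration 3: y = 14, minimum = 4
After iteration 4: y = 10, minimum = 4
After iteration 5: y = 18, minimum = 4
After iteration 6: y = 25, minimum = 4
After iteration 7: y = 20, minimum = 4
After iteration 8: y = 8, minimum = 4
Loop ends.

Final answer: 4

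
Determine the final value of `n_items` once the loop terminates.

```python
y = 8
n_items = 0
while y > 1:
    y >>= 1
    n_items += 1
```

Let's trace through this code step by step.

Initialize: y = 8
Initialize: n_items = 0
Entering loop: while y > 1:
After iteration 1: y = 4, n_items = 1
After iteration 2: y = 2, n_items = 2
After iteration 3: y = 1, n_items = 3
Loop ends.

Final answer: 3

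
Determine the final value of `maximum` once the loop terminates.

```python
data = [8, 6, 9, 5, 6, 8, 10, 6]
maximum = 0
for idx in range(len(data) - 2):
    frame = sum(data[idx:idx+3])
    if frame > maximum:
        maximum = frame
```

Let's trace through this code step by step.

Initialize: data = [8, 6, 9, 5, 6, 8, 10, 6]
Initialize: maximum = 0
Entering loop: for idx in range(len(data) - 2):
After iteration 1: idx = 0, maximum = 23, frame = 23
After iteration 2: idx = 1, maximum = 23, frame = 20
After iteration 3: idx = 2, maximum = 23, frame = 20
After iteration 4: idx = 3, maximum = 23, frame = 19
After iteration 5: idx = 4, maximum = 24, frame = 24
After iteration 6: idx = 5, maximum = 24, frame = 24
Loop ends.

Final answer: 24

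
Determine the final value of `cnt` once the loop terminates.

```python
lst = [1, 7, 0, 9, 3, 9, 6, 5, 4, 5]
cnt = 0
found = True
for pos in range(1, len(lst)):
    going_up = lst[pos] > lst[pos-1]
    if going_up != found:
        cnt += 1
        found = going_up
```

Let's trace through this code step by step.

Initialize: lst = [1, 7, 0, 9, 3, 9, 6, 5, 4, 5]
Initialize: cnt = 0
Initialize: found = True
Entering loop: for pos in range(1, len(lst)):
After iteration 1: pos = 1, cnt = 0, found = True, going_up = True
After iteration 2: pos = 2, cnt = 1, found = False, going_up = False
After iteration 3: pos = 3, cnt = 2, found = True, going_up = True
After iteration 4: pos = 4, cnt = 3, found = False, going_up = False
After iteration 5: pos = 5, cnt = 4, found = True, going_up = True
After iteration 6: pos = 6, cnt = 5, found = False, going_up = False
After iteration 7: pos = 7, cnt = 5, found = False, going_up = False
After iteration 8: pos = 8, cnt = 5, found = False, going_up = False
After iteration 9: pos = 9, cnt = 6, found = True, going_up = True
Loop ends.

Final answer: 6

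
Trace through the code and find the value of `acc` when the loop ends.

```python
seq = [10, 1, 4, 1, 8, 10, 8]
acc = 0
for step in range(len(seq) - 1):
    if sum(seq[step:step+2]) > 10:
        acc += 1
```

Let's trace through this code step by step.

Initialize: seq = [10, 1, 4, 1, 8, 10, 8]
Initialize: acc = 0
Entering loop: for step in range(len(seq) - 1):
After iteration 1: step = 0, acc = 1
After iteration 2: step = 1, acc = 1
After iteration 3: step = 2, acc = 1
After iteration 4: step = 3, acc = 1
After iteration 5: step = 4, acc = 2
After iteration 6: step = 5, acc = 3
Loop ends.

Final answer: 3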